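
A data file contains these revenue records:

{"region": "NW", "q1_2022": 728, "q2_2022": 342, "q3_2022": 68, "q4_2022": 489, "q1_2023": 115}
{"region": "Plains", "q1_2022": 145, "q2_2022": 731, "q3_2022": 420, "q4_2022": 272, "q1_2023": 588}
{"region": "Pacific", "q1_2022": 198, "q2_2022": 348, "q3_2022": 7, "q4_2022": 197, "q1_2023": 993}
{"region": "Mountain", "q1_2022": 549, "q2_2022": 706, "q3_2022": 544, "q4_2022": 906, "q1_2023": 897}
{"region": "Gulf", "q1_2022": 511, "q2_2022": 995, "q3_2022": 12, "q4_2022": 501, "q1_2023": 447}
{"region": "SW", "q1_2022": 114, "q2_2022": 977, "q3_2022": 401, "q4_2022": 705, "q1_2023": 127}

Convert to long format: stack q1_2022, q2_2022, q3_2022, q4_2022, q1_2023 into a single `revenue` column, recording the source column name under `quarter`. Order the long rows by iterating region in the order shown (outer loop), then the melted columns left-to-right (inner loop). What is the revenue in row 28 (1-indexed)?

401

30 rows total (6 × 5). Row 28: index ⌊(28-1)/5⌋ = 5 into region → SW; (28-1) mod 5 = 2 into the melted columns → q3_2022.
So row 28 is (SW, q3_2022, 401); revenue = 401.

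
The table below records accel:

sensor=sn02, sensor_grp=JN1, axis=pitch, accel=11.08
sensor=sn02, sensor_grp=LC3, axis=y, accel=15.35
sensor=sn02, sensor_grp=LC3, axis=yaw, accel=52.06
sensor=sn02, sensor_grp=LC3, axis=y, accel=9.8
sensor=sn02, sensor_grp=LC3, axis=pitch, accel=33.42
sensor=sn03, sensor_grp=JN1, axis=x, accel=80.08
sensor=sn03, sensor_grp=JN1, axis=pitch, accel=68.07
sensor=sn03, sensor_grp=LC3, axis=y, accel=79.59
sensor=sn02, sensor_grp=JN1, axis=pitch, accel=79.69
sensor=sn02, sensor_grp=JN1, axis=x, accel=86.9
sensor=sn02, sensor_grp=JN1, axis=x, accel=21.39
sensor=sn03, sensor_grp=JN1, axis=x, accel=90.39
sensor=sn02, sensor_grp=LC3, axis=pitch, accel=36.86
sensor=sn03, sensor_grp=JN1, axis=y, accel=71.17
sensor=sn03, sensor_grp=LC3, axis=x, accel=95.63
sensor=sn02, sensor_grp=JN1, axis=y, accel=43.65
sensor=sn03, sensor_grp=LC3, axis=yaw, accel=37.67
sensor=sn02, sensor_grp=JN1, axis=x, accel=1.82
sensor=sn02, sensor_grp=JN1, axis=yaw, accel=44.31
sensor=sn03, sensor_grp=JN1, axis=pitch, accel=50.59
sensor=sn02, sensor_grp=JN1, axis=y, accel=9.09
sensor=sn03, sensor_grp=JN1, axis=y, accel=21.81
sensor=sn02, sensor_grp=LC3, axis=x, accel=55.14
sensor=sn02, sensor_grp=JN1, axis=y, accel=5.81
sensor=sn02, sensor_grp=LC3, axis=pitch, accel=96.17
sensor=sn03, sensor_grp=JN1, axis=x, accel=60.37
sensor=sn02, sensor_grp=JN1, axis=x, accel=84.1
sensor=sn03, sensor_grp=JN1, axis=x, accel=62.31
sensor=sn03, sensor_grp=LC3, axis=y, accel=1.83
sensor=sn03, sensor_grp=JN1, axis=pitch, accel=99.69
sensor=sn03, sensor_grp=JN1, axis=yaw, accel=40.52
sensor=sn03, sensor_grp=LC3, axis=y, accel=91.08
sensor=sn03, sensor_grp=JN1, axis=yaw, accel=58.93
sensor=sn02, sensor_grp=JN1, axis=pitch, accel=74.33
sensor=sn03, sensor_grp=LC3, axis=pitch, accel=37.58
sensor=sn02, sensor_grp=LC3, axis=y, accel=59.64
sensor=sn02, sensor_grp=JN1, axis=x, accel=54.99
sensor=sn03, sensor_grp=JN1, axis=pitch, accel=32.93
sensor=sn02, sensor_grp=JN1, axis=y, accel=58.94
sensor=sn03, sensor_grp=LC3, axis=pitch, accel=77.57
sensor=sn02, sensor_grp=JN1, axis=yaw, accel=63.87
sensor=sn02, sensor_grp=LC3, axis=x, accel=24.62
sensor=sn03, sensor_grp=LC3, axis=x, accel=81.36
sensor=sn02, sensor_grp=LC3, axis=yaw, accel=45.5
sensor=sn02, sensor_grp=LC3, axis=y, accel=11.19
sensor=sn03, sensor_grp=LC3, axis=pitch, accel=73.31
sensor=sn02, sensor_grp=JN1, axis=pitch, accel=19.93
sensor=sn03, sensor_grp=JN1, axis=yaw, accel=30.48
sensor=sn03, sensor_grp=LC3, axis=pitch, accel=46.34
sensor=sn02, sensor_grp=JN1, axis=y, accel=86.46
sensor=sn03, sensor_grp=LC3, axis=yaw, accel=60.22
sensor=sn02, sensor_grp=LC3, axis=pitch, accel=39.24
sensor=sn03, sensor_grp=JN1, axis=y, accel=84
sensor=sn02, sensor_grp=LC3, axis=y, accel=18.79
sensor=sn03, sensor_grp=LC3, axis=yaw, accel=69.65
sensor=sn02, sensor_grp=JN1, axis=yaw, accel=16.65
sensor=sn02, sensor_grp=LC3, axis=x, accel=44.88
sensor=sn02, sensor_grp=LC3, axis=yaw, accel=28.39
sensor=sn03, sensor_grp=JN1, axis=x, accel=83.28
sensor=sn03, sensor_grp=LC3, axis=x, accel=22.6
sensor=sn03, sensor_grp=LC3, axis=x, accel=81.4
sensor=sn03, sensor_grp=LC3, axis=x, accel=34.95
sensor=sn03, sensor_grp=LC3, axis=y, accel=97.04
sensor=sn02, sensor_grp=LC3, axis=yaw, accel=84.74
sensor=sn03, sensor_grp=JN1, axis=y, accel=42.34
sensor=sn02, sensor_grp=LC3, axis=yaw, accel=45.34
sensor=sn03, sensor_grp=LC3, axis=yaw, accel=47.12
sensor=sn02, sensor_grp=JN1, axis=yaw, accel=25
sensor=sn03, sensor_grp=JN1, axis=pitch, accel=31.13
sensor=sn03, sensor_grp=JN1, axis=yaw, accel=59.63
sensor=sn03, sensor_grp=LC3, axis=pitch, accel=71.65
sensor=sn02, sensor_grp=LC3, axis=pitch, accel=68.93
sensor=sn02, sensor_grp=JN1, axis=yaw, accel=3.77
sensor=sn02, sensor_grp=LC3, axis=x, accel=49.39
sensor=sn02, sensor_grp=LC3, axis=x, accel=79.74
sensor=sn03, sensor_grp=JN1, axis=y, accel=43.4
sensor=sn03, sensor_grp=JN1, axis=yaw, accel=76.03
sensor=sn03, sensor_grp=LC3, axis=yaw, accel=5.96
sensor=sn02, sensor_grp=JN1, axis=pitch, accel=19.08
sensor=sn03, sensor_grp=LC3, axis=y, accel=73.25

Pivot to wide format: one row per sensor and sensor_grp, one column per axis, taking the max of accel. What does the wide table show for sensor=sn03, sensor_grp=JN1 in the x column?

90.39

Rows with sensor=sn03, sensor_grp=JN1 and axis=x: accel values are 80.08, 90.39, 60.37, 62.31, 83.28.
max(80.08, 90.39, 60.37, 62.31, 83.28) = 90.39.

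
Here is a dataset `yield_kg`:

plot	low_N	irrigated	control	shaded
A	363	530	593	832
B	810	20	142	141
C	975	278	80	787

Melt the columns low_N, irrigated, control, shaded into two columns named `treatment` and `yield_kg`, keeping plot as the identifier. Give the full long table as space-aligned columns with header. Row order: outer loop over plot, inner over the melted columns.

Each (plot, column) pair becomes one row: 3 × 4 = 12 rows.
For example, (A, low_N) → yield_kg=363.

plot  treatment  yield_kg
A     low_N      363     
A     irrigated  530     
A     control    593     
A     shaded     832     
B     low_N      810     
B     irrigated  20      
B     control    142     
B     shaded     141     
C     low_N      975     
C     irrigated  278     
C     control    80      
C     shaded     787     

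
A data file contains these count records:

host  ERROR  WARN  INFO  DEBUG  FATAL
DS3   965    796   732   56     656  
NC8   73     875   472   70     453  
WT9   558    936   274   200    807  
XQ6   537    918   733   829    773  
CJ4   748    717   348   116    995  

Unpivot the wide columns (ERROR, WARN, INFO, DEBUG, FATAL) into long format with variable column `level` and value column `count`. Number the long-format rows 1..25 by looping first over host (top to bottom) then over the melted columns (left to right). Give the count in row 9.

70

25 rows total (5 × 5). Row 9: index ⌊(9-1)/5⌋ = 1 into host → NC8; (9-1) mod 5 = 3 into the melted columns → DEBUG.
So row 9 is (NC8, DEBUG, 70); count = 70.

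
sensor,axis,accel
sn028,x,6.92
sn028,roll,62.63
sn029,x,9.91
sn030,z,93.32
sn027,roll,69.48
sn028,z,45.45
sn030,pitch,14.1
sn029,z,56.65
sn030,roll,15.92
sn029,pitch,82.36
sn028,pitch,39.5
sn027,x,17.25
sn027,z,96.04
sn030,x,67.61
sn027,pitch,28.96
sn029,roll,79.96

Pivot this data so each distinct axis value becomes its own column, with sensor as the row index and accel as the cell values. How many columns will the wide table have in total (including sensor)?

1 column for sensor plus 4 distinct axis values → 5 columns.

5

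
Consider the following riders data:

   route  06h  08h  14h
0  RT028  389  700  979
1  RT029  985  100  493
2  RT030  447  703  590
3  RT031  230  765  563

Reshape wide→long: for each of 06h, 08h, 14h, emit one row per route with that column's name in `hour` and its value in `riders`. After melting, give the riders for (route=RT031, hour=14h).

Unpivoting turns each (route, wide-column) pair into one long row.
The wide cell at row RT031, column 14h holds 563, so the long row (RT031, 14h) has riders=563.

563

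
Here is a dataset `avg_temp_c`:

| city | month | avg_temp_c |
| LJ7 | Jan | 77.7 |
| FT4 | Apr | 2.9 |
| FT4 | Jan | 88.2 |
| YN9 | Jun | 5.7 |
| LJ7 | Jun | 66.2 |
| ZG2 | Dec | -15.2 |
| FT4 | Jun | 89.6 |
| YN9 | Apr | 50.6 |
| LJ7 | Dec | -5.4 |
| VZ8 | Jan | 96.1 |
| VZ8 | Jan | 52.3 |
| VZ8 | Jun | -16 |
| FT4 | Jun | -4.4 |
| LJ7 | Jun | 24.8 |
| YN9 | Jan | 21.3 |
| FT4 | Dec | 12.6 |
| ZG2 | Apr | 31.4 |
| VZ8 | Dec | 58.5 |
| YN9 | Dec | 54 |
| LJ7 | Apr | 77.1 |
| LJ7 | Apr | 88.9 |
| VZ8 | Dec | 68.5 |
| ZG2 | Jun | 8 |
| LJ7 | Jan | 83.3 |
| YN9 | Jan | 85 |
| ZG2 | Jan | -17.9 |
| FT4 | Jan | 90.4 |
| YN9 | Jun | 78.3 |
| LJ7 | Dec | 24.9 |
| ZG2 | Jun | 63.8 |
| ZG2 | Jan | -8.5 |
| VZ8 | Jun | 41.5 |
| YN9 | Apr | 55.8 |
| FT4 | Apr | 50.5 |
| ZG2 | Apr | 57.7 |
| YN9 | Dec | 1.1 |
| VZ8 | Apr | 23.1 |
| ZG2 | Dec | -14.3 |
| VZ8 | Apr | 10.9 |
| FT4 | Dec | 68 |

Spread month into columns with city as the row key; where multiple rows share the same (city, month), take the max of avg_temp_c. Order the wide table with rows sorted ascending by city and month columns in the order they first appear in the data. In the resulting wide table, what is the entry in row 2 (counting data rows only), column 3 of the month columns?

With rows sorted ascending by city, row 2 is city=LJ7. month columns in first-appearance order: Jan, Apr, Jun, Dec; column 3 is Jun.
Long rows with city=LJ7, month=Jun: max(66.2, 24.8) = 66.2.

66.2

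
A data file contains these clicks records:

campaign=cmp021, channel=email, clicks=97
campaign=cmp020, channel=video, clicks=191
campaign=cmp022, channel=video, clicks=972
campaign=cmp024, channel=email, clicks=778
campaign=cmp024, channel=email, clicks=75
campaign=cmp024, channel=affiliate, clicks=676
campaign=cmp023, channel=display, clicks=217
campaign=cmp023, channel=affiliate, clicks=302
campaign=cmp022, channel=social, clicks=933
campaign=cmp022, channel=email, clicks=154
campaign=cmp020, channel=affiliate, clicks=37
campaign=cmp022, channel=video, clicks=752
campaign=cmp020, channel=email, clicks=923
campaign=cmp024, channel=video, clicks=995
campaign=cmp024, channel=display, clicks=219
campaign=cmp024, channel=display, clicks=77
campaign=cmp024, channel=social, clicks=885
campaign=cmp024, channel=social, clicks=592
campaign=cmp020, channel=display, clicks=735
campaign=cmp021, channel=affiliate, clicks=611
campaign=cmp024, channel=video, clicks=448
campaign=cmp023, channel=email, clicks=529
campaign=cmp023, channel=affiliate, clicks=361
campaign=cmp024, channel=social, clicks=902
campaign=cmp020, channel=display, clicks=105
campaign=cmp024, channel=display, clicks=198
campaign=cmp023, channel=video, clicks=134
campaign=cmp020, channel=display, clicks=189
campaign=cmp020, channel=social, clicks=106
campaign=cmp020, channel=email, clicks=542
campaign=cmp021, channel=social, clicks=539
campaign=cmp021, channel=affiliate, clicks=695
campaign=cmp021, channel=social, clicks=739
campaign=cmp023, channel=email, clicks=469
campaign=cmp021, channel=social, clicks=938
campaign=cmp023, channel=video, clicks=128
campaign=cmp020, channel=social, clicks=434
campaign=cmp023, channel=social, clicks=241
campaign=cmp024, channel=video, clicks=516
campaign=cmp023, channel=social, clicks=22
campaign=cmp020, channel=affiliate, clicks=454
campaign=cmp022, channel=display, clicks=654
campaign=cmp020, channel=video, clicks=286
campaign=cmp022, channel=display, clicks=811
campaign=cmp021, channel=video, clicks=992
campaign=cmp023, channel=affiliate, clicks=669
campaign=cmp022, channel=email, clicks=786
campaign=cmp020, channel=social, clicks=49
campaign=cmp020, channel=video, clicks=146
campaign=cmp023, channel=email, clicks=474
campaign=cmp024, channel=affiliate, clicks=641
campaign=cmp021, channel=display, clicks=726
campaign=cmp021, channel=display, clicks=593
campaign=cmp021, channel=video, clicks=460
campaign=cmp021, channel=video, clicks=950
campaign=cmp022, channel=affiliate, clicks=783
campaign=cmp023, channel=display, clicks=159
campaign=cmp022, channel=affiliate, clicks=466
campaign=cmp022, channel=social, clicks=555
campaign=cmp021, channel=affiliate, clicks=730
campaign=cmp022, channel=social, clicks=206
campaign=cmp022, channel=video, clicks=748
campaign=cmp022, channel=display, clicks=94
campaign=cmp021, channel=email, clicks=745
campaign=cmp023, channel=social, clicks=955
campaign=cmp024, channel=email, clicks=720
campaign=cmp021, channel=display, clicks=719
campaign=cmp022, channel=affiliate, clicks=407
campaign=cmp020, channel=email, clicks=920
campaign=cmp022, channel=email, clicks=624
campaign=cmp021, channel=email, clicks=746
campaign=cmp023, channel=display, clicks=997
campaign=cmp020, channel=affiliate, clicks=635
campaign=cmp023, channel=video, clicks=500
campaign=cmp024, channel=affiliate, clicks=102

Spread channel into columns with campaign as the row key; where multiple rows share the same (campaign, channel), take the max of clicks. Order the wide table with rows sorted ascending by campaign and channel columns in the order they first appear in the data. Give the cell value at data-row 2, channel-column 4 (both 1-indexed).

726

With rows sorted ascending by campaign, row 2 is campaign=cmp021. channel columns in first-appearance order: email, video, affiliate, display, social; column 4 is display.
Long rows with campaign=cmp021, channel=display: max(726, 593, 719) = 726.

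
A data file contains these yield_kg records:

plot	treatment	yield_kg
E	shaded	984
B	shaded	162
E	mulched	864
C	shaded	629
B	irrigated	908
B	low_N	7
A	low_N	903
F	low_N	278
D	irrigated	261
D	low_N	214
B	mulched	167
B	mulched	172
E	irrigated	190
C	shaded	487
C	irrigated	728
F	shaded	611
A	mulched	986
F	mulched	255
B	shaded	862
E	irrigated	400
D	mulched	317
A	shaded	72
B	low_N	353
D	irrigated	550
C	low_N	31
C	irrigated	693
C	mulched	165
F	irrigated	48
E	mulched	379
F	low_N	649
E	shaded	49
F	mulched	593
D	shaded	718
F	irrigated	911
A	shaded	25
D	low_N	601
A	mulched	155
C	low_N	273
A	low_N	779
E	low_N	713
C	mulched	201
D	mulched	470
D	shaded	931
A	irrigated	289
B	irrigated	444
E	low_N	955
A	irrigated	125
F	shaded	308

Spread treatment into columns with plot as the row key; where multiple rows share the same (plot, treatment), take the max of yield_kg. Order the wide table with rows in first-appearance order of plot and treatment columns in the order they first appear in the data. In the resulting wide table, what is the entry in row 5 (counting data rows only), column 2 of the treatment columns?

593

With rows in first-appearance order of plot, row 5 is plot=F. treatment columns in first-appearance order: shaded, mulched, irrigated, low_N; column 2 is mulched.
Long rows with plot=F, treatment=mulched: max(255, 593) = 593.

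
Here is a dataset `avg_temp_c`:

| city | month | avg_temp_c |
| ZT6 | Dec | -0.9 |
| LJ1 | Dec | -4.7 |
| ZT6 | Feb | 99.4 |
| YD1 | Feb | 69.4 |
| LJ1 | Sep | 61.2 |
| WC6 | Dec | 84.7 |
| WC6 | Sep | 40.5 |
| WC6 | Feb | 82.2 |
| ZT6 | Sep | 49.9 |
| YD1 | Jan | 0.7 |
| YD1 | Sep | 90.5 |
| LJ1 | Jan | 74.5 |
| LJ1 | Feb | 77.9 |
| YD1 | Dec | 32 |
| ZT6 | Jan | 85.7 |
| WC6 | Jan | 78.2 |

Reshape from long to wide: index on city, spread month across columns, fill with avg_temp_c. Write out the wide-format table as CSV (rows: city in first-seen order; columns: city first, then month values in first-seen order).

Columns: city plus the 4 distinct month values (Dec, Feb, Sep, Jan).
For example, row ZT6 column Dec takes avg_temp_c=-0.9 from the long row (ZT6, Dec).

city,Dec,Feb,Sep,Jan
ZT6,-0.9,99.4,49.9,85.7
LJ1,-4.7,77.9,61.2,74.5
YD1,32,69.4,90.5,0.7
WC6,84.7,82.2,40.5,78.2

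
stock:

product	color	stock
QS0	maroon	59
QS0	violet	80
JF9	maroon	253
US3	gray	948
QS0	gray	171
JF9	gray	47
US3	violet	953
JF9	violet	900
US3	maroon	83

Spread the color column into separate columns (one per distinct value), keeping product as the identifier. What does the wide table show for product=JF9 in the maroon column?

253

Wide layout: rows indexed by product, columns are the 3 distinct color values (maroon, violet, gray).
Cell (product=JF9, color=maroon) draws from the long row where product=JF9 and color=maroon, which has stock=253.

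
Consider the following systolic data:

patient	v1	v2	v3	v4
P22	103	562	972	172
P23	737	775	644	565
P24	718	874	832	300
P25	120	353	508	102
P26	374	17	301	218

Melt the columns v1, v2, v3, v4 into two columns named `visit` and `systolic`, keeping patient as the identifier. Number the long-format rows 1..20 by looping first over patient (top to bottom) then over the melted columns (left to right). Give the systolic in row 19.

20 rows total (5 × 4). Row 19: index ⌊(19-1)/4⌋ = 4 into patient → P26; (19-1) mod 4 = 2 into the melted columns → v3.
So row 19 is (P26, v3, 301); systolic = 301.

301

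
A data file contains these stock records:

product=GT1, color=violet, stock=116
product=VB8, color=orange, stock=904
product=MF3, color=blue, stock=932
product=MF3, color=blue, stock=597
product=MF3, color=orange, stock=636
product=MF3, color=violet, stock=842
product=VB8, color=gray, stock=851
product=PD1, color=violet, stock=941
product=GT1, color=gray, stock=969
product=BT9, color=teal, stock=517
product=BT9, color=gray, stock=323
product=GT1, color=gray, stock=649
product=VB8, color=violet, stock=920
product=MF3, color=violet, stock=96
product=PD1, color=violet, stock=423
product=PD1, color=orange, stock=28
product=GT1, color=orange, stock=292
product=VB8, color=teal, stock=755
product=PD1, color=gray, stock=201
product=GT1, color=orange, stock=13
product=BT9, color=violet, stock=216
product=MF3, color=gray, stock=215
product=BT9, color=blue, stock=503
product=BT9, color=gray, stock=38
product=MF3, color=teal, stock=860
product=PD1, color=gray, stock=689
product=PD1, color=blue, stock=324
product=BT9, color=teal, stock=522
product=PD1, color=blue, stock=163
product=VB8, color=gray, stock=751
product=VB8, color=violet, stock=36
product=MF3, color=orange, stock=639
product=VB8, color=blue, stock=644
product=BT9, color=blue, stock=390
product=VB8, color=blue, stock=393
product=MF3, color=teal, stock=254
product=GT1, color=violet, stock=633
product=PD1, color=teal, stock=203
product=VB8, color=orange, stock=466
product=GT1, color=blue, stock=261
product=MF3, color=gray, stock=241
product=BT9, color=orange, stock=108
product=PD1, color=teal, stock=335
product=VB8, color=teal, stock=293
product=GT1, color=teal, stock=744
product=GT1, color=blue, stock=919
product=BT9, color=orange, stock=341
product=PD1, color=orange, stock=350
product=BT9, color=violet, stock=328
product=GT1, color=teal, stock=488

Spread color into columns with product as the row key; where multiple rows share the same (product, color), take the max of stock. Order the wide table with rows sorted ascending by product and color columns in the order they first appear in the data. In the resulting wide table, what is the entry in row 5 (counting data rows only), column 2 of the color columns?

904

With rows sorted ascending by product, row 5 is product=VB8. color columns in first-appearance order: violet, orange, blue, gray, teal; column 2 is orange.
Long rows with product=VB8, color=orange: max(904, 466) = 904.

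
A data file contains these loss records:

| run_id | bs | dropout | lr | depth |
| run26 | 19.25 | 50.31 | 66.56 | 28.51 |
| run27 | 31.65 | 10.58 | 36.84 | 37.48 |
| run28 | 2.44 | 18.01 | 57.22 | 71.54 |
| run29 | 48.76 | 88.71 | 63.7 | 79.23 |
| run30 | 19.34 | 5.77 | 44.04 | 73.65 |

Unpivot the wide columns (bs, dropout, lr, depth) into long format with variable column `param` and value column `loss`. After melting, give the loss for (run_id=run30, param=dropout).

Unpivoting turns each (run_id, wide-column) pair into one long row.
The wide cell at row run30, column dropout holds 5.77, so the long row (run30, dropout) has loss=5.77.

5.77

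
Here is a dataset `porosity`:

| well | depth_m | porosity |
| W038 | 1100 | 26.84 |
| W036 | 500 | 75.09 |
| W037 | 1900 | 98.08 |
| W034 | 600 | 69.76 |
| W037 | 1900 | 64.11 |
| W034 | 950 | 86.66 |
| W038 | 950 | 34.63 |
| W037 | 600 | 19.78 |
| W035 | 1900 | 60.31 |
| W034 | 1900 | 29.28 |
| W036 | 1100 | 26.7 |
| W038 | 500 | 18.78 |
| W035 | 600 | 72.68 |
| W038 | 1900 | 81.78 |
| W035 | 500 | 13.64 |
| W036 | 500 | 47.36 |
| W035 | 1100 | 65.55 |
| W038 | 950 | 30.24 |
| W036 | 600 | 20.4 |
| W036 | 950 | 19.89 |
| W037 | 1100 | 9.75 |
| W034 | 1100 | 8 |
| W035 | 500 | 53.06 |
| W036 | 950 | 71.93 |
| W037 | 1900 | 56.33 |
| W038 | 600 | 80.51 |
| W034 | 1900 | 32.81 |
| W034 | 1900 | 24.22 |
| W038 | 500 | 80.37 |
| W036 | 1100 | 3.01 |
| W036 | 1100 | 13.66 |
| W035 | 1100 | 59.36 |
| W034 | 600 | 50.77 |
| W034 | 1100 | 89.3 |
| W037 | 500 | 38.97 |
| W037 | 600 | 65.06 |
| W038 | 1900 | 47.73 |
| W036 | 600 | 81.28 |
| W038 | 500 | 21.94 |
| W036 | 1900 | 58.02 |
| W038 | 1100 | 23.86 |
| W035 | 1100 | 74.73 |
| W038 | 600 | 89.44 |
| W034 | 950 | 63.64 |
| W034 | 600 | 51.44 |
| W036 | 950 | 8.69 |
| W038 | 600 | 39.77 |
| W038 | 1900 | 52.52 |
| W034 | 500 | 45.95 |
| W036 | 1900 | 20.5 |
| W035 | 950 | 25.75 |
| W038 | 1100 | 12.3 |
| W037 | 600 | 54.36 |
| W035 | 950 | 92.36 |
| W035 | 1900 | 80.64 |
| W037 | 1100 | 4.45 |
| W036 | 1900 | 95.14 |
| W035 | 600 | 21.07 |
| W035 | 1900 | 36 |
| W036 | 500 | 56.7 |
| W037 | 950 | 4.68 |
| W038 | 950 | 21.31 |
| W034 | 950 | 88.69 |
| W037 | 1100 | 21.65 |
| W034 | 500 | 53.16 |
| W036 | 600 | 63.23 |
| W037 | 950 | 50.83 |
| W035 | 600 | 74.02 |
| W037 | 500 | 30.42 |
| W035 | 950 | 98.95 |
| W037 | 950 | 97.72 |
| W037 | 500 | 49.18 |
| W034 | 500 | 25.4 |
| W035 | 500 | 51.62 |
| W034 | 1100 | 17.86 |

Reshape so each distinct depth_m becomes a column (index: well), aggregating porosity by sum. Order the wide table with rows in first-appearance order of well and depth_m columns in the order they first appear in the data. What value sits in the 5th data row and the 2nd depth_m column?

With rows in first-appearance order of well, row 5 is well=W035. depth_m columns in first-appearance order: 1100, 500, 1900, 600, 950; column 2 is 500.
Long rows with well=W035, depth_m=500: 13.64 + 53.06 + 51.62 = 118.32.

118.32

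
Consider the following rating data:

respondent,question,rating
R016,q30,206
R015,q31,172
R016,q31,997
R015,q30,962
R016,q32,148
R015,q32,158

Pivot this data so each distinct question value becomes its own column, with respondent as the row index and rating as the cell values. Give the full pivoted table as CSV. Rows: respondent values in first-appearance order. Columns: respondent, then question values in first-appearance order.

respondent,q30,q31,q32
R016,206,997,148
R015,962,172,158

Columns: respondent plus the 3 distinct question values (q30, q31, q32).
For example, row R016 column q30 takes rating=206 from the long row (R016, q30).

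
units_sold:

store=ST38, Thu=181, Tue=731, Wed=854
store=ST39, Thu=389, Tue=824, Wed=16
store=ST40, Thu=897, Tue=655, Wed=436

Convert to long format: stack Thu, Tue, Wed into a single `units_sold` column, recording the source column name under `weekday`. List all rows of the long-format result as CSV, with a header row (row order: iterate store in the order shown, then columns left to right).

Each (store, column) pair becomes one row: 3 × 3 = 9 rows.
For example, (ST38, Thu) → units_sold=181.

store,weekday,units_sold
ST38,Thu,181
ST38,Tue,731
ST38,Wed,854
ST39,Thu,389
ST39,Tue,824
ST39,Wed,16
ST40,Thu,897
ST40,Tue,655
ST40,Wed,436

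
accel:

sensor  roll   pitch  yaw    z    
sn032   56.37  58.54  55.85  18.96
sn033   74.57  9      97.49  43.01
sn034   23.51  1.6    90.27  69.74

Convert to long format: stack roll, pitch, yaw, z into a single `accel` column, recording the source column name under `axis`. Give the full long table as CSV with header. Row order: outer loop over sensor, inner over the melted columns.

Each (sensor, column) pair becomes one row: 3 × 4 = 12 rows.
For example, (sn032, roll) → accel=56.37.

sensor,axis,accel
sn032,roll,56.37
sn032,pitch,58.54
sn032,yaw,55.85
sn032,z,18.96
sn033,roll,74.57
sn033,pitch,9
sn033,yaw,97.49
sn033,z,43.01
sn034,roll,23.51
sn034,pitch,1.6
sn034,yaw,90.27
sn034,z,69.74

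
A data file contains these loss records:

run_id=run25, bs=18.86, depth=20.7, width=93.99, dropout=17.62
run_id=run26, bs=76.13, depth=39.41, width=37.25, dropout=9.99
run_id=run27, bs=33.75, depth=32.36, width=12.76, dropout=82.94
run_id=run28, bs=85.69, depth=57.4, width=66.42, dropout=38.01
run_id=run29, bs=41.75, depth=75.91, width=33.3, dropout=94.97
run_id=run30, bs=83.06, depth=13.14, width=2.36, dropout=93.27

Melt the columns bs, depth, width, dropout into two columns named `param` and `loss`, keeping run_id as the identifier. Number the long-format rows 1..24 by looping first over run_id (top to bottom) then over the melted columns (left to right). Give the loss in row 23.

24 rows total (6 × 4). Row 23: index ⌊(23-1)/4⌋ = 5 into run_id → run30; (23-1) mod 4 = 2 into the melted columns → width.
So row 23 is (run30, width, 2.36); loss = 2.36.

2.36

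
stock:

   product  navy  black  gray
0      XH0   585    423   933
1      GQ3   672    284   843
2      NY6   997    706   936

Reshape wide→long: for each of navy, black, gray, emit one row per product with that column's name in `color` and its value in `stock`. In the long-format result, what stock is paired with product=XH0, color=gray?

Unpivoting turns each (product, wide-column) pair into one long row.
The wide cell at row XH0, column gray holds 933, so the long row (XH0, gray) has stock=933.

933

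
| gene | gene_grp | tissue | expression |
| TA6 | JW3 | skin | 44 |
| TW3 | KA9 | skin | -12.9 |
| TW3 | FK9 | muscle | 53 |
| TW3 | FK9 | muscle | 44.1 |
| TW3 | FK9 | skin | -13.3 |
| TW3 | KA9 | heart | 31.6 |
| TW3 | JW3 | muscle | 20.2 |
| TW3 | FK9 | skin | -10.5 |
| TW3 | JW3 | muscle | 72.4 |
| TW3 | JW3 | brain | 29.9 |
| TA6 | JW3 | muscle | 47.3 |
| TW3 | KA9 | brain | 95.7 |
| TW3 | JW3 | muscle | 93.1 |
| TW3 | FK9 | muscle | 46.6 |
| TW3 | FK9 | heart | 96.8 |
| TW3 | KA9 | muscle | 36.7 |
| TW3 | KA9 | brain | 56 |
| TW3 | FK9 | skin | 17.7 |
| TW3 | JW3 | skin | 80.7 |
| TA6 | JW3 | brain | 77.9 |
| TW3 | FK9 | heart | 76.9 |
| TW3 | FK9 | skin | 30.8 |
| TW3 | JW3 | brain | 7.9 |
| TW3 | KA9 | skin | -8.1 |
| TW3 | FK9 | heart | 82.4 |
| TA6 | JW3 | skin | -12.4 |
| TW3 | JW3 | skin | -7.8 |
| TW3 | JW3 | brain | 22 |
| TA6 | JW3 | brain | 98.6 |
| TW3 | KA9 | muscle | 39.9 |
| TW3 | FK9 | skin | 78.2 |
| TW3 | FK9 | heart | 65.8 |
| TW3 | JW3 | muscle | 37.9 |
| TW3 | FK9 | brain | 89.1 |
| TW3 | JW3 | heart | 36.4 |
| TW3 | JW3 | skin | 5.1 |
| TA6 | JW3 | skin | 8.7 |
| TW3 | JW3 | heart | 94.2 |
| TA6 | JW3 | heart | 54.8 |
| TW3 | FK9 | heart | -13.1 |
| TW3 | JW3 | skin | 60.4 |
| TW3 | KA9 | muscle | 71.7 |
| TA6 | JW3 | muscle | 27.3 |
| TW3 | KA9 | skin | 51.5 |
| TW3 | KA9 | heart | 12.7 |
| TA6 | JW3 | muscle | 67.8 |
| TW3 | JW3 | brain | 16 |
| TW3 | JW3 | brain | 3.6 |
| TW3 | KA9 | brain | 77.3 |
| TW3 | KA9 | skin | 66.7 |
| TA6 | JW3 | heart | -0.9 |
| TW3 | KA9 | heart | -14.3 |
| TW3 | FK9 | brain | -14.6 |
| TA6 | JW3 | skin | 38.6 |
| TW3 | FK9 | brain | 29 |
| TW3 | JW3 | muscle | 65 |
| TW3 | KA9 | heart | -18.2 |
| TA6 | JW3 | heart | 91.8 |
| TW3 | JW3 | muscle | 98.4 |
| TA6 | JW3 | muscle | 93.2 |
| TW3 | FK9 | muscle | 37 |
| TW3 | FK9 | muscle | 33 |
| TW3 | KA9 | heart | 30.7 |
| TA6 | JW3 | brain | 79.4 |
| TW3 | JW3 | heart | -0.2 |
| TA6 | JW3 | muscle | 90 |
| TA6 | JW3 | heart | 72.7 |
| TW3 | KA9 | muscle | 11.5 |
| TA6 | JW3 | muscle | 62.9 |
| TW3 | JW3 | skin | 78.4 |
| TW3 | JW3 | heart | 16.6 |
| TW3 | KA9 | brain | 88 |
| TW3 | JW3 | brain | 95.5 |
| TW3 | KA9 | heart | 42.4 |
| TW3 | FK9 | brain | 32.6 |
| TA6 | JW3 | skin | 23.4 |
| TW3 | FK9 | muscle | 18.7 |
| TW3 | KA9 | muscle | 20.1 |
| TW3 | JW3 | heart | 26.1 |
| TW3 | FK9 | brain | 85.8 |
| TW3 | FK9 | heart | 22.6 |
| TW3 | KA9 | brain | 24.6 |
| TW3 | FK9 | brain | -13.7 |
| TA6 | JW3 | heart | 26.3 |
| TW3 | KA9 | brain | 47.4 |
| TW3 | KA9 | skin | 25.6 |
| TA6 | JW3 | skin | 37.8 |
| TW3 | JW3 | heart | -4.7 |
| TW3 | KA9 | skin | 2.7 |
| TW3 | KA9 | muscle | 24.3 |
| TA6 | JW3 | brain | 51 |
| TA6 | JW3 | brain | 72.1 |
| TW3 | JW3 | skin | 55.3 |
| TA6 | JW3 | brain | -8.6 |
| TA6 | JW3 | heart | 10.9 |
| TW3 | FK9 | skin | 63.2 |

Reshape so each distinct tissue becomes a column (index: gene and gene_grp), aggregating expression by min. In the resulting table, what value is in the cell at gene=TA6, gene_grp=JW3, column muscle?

Rows with gene=TA6, gene_grp=JW3 and tissue=muscle: expression values are 47.3, 27.3, 67.8, 93.2, 90, 62.9.
min(47.3, 27.3, 67.8, 93.2, 90, 62.9) = 27.3.

27.3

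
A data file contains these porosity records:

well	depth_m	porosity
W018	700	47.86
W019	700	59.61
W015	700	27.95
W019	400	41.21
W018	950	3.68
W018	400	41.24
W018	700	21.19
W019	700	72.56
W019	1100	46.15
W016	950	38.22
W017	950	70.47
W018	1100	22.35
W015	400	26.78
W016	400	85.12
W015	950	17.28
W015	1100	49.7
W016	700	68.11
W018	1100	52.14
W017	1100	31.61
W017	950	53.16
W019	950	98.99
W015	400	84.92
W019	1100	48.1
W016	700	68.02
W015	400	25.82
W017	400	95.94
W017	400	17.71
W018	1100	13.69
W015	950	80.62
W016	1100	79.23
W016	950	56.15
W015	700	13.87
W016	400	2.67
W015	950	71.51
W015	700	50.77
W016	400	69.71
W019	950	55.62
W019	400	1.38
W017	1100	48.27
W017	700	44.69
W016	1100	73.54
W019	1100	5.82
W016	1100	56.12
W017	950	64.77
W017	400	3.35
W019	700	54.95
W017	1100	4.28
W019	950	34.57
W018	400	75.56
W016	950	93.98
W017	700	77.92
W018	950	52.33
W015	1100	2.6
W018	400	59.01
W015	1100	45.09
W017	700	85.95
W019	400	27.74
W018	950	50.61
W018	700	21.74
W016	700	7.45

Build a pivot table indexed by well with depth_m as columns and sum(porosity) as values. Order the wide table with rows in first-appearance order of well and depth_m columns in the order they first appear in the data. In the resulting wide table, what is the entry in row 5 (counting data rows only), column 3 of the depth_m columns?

188.40

With rows in first-appearance order of well, row 5 is well=W017. depth_m columns in first-appearance order: 700, 400, 950, 1100; column 3 is 950.
Long rows with well=W017, depth_m=950: 70.47 + 53.16 + 64.77 = 188.40.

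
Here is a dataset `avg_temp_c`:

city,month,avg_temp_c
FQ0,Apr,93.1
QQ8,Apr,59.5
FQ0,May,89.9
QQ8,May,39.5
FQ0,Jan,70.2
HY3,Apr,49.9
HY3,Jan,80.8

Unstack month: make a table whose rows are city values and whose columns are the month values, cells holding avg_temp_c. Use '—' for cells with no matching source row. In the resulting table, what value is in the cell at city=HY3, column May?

—

No long-format row has city=HY3 and month=May, so the cell is —.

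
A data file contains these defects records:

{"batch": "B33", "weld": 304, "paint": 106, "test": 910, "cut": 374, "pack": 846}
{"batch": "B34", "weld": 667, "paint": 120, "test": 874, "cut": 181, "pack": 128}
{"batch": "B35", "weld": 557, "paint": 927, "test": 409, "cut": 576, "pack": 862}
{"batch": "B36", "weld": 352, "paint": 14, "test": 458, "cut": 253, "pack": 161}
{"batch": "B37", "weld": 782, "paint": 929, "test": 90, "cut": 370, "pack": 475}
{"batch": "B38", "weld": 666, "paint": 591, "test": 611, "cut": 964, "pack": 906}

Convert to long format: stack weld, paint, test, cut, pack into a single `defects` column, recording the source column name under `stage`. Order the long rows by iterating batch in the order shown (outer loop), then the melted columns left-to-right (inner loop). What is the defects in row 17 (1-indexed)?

30 rows total (6 × 5). Row 17: index ⌊(17-1)/5⌋ = 3 into batch → B36; (17-1) mod 5 = 1 into the melted columns → paint.
So row 17 is (B36, paint, 14); defects = 14.

14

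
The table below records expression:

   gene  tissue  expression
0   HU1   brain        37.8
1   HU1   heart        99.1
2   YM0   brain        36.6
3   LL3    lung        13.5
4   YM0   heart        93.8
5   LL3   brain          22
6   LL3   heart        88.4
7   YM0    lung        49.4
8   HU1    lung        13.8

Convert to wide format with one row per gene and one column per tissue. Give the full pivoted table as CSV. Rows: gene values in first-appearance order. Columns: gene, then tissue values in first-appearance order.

Columns: gene plus the 3 distinct tissue values (brain, heart, lung).
For example, row HU1 column brain takes expression=37.8 from the long row (HU1, brain).

gene,brain,heart,lung
HU1,37.8,99.1,13.8
YM0,36.6,93.8,49.4
LL3,22,88.4,13.5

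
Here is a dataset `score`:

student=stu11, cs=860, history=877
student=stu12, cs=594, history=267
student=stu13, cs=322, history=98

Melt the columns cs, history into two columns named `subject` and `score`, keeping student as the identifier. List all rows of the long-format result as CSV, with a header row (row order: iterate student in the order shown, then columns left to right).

Each (student, column) pair becomes one row: 3 × 2 = 6 rows.
For example, (stu11, cs) → score=860.

student,subject,score
stu11,cs,860
stu11,history,877
stu12,cs,594
stu12,history,267
stu13,cs,322
stu13,history,98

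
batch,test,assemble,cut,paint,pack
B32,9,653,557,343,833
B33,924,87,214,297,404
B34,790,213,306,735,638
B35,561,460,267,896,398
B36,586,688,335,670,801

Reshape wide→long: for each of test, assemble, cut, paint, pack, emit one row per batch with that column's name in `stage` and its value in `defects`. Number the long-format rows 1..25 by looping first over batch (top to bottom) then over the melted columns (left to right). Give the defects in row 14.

735

25 rows total (5 × 5). Row 14: index ⌊(14-1)/5⌋ = 2 into batch → B34; (14-1) mod 5 = 3 into the melted columns → paint.
So row 14 is (B34, paint, 735); defects = 735.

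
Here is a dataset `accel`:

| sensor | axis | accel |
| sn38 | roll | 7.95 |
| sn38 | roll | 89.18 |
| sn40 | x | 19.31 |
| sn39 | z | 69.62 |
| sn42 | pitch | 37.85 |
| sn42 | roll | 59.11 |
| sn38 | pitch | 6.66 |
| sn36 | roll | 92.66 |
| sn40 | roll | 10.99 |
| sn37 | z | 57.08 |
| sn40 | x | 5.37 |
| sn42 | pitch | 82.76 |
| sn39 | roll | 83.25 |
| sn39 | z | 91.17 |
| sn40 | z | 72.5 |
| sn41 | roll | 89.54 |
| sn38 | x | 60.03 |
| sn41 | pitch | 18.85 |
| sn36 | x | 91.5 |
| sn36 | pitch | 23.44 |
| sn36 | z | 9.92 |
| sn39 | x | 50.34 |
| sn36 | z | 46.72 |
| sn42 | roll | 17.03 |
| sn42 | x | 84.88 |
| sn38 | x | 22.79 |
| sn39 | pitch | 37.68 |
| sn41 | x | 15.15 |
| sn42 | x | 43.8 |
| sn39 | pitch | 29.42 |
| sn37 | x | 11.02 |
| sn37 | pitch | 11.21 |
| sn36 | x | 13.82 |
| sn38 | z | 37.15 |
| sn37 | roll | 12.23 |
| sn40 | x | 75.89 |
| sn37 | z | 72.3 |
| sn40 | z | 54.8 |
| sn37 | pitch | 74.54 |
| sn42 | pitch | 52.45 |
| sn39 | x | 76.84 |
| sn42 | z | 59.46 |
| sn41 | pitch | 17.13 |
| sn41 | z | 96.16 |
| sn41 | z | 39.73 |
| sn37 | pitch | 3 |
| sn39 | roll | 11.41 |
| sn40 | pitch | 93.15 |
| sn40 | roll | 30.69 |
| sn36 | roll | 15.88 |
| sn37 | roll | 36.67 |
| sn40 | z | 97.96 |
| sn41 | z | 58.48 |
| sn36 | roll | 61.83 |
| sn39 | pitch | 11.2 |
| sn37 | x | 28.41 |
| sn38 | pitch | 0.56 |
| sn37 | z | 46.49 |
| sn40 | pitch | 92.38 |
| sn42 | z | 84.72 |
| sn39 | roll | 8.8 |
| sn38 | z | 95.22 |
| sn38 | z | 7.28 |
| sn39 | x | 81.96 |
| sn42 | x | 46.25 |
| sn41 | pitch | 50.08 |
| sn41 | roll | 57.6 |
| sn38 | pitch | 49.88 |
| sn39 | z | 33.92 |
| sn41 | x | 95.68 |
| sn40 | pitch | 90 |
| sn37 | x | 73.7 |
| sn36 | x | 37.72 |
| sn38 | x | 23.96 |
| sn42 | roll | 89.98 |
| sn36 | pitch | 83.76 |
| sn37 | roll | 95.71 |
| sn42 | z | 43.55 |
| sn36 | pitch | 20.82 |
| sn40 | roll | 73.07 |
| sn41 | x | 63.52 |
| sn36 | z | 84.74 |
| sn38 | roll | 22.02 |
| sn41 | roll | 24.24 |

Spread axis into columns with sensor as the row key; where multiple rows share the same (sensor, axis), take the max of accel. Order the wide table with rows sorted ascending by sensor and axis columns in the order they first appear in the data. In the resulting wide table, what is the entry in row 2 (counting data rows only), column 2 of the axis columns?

73.7

With rows sorted ascending by sensor, row 2 is sensor=sn37. axis columns in first-appearance order: roll, x, z, pitch; column 2 is x.
Long rows with sensor=sn37, axis=x: max(11.02, 28.41, 73.7) = 73.7.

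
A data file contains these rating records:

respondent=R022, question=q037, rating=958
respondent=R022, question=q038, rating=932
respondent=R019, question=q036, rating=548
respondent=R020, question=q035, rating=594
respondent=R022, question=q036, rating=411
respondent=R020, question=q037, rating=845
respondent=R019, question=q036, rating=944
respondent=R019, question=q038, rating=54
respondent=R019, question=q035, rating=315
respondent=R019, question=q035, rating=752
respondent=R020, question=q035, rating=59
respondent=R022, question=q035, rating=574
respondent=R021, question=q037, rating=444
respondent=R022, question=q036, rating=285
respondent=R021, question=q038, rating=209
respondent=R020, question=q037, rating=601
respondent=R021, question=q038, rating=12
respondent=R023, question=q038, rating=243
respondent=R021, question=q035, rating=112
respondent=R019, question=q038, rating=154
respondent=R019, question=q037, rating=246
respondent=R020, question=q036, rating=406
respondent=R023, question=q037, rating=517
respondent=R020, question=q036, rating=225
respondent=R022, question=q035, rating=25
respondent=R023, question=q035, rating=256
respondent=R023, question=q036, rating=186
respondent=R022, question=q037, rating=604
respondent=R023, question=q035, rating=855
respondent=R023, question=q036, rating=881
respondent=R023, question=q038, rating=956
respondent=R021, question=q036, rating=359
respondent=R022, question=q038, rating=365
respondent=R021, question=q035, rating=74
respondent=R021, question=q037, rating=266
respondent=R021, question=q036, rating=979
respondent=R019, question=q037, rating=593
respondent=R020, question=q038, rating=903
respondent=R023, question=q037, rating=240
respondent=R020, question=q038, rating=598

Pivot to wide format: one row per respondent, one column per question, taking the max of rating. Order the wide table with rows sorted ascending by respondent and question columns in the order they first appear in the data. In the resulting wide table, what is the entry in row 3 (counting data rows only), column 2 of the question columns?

With rows sorted ascending by respondent, row 3 is respondent=R021. question columns in first-appearance order: q037, q038, q036, q035; column 2 is q038.
Long rows with respondent=R021, question=q038: max(209, 12) = 209.

209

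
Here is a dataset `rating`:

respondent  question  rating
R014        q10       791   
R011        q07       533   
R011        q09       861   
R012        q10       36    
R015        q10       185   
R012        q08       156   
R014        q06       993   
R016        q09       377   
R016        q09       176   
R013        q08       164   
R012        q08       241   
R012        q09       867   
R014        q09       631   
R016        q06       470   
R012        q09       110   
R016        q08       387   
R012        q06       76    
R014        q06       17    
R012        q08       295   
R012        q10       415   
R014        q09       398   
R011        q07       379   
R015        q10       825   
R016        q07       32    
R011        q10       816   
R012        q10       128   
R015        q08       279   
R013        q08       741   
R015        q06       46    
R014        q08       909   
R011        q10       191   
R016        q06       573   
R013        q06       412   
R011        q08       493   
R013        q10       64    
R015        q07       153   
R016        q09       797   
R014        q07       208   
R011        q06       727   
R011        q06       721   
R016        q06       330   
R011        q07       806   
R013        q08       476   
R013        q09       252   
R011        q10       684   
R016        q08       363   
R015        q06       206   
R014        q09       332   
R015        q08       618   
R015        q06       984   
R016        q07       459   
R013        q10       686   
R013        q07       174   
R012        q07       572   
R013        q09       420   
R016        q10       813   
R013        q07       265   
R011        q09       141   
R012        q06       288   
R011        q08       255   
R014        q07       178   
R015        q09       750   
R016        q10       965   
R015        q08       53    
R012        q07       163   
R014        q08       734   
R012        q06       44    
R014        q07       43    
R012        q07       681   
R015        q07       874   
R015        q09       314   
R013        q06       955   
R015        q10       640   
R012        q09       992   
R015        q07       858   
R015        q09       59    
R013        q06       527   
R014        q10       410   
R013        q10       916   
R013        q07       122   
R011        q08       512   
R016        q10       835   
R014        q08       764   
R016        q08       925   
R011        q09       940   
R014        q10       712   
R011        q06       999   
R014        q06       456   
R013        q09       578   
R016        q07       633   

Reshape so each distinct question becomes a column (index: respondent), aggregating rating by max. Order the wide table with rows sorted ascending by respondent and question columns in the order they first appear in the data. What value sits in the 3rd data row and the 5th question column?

With rows sorted ascending by respondent, row 3 is respondent=R013. question columns in first-appearance order: q10, q07, q09, q08, q06; column 5 is q06.
Long rows with respondent=R013, question=q06: max(412, 955, 527) = 955.

955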